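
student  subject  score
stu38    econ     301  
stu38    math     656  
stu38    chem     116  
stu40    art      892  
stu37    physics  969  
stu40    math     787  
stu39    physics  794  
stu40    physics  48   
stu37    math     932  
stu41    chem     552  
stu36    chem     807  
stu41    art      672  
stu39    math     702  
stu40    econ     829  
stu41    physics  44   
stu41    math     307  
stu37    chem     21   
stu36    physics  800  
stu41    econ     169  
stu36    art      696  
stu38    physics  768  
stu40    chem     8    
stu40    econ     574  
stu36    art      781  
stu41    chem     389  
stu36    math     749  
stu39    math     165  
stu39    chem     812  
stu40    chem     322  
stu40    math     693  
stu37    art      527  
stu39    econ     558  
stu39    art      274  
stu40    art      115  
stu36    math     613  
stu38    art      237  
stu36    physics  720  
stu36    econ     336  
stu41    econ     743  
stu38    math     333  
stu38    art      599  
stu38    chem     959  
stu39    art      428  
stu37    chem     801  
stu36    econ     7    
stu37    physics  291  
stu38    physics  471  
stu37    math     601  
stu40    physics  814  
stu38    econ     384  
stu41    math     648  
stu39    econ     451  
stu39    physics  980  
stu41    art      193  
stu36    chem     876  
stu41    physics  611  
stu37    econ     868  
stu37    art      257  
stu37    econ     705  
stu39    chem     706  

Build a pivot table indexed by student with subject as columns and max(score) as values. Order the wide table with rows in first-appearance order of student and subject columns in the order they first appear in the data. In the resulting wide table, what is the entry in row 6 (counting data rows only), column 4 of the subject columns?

With rows in first-appearance order of student, row 6 is student=stu36. subject columns in first-appearance order: econ, math, chem, art, physics; column 4 is art.
Long rows with student=stu36, subject=art: max(696, 781) = 781.

781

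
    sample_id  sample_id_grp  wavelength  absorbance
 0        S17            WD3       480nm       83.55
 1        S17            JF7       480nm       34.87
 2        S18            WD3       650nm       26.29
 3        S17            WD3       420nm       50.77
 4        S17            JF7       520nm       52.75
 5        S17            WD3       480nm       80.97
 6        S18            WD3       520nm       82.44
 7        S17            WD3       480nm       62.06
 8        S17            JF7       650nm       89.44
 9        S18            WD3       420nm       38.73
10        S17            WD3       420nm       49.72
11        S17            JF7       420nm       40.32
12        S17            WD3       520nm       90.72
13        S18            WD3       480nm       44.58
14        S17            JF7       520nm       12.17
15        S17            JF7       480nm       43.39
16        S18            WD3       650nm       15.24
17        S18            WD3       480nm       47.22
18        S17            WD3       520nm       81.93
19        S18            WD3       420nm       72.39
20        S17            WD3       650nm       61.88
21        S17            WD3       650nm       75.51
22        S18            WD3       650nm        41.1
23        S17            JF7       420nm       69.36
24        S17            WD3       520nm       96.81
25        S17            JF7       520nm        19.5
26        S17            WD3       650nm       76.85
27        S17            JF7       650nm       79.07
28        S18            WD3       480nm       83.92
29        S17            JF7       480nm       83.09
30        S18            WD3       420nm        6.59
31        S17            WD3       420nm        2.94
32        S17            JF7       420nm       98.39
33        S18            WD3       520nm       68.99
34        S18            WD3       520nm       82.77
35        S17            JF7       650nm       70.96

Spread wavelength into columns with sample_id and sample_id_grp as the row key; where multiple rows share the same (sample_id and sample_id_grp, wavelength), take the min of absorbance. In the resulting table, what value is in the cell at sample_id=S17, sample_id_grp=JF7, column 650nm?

70.96

Rows with sample_id=S17, sample_id_grp=JF7 and wavelength=650nm: absorbance values are 89.44, 79.07, 70.96.
min(89.44, 79.07, 70.96) = 70.96.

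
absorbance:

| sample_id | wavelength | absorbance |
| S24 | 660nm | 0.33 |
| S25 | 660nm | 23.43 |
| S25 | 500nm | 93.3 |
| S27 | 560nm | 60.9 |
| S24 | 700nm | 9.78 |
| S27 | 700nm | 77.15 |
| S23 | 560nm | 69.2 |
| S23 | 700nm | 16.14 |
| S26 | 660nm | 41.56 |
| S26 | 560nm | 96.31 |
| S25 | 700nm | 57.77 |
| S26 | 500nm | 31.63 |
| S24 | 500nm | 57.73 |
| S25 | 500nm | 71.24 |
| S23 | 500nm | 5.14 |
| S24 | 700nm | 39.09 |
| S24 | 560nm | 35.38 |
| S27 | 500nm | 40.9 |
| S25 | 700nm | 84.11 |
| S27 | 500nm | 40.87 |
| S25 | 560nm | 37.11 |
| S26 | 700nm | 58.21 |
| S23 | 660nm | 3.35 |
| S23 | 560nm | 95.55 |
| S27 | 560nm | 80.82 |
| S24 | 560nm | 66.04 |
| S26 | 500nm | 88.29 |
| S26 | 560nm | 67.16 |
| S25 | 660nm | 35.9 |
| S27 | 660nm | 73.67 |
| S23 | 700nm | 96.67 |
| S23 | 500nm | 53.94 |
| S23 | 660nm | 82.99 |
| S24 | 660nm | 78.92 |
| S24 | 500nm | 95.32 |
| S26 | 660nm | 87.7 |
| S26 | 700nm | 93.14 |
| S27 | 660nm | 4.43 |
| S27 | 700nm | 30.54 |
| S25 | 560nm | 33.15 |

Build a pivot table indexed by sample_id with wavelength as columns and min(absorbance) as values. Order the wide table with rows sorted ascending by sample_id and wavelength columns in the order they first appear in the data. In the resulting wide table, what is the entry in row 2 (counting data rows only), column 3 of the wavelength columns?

With rows sorted ascending by sample_id, row 2 is sample_id=S24. wavelength columns in first-appearance order: 660nm, 500nm, 560nm, 700nm; column 3 is 560nm.
Long rows with sample_id=S24, wavelength=560nm: min(35.38, 66.04) = 35.38.

35.38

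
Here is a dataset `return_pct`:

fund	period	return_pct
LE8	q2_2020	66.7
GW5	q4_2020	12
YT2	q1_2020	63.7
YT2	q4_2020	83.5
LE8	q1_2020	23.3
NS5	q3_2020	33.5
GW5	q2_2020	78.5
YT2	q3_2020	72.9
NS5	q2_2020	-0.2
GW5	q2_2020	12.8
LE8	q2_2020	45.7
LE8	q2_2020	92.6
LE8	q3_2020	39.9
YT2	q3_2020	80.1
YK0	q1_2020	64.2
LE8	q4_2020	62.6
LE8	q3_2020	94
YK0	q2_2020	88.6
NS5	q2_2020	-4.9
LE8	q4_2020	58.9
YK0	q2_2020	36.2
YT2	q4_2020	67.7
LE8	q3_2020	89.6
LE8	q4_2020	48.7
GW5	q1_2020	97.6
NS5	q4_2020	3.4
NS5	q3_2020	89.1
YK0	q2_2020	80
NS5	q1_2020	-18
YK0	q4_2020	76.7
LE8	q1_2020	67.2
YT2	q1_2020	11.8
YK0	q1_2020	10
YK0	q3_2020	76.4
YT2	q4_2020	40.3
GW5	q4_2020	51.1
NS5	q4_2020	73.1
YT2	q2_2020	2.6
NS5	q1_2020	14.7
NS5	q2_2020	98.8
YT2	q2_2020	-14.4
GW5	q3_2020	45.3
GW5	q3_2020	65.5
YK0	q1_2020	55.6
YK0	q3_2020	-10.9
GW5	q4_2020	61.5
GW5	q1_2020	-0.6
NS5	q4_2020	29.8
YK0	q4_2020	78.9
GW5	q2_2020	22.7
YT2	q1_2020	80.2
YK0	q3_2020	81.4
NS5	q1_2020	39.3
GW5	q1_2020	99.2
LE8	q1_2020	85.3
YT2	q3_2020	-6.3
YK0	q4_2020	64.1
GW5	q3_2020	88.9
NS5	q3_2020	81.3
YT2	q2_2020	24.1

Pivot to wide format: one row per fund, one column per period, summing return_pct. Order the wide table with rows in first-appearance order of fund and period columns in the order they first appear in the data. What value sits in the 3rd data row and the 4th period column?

With rows in first-appearance order of fund, row 3 is fund=YT2. period columns in first-appearance order: q2_2020, q4_2020, q1_2020, q3_2020; column 4 is q3_2020.
Long rows with fund=YT2, period=q3_2020: 72.9 + 80.1 + -6.3 = 146.7.

146.7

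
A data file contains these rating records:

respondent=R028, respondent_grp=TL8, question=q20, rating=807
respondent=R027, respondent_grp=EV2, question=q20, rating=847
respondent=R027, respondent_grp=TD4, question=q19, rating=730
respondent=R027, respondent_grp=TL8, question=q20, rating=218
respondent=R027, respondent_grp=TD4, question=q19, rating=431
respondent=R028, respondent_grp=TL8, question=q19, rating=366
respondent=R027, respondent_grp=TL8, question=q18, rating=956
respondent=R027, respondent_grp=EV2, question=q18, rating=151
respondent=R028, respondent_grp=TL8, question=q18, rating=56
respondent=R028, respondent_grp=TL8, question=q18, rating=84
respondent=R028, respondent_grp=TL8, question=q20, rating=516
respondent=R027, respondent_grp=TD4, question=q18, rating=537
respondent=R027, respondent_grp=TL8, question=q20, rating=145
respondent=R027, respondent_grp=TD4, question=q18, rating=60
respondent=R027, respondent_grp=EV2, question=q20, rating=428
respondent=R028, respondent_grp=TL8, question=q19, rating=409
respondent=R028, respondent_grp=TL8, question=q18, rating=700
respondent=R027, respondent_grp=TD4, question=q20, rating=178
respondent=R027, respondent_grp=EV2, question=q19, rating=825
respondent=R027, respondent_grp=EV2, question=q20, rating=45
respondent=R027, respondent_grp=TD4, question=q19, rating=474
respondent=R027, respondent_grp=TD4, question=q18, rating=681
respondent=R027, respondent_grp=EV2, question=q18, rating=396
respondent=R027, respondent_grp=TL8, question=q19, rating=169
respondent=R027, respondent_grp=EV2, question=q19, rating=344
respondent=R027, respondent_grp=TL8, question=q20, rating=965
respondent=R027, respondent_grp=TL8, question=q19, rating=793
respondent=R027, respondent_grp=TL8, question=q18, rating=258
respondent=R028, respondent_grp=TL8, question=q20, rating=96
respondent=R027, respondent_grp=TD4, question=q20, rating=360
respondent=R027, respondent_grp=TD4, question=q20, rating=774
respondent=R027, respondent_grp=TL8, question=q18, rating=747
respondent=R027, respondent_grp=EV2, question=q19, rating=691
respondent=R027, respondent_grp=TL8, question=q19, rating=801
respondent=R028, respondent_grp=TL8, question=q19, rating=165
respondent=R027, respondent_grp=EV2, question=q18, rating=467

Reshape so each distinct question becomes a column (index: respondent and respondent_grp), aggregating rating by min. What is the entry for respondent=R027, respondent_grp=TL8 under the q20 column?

Rows with respondent=R027, respondent_grp=TL8 and question=q20: rating values are 218, 145, 965.
min(218, 145, 965) = 145.

145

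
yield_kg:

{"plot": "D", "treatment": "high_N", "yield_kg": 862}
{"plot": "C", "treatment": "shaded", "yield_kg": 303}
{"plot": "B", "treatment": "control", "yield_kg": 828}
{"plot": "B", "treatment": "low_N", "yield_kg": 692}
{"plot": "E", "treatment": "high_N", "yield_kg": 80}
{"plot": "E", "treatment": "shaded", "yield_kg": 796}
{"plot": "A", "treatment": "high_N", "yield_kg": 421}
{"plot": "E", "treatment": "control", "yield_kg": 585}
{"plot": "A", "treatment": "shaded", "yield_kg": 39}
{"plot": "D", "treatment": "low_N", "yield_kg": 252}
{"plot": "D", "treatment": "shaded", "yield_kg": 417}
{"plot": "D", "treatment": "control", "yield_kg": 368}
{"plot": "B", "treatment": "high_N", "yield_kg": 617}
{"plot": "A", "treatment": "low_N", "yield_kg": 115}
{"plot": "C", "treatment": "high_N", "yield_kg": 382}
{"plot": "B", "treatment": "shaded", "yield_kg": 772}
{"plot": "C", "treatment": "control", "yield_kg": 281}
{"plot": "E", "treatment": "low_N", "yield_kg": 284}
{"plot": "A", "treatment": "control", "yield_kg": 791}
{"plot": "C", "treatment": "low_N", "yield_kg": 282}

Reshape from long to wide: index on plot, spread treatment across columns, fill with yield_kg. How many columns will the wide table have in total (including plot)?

1 column for plot plus 4 distinct treatment values → 5 columns.

5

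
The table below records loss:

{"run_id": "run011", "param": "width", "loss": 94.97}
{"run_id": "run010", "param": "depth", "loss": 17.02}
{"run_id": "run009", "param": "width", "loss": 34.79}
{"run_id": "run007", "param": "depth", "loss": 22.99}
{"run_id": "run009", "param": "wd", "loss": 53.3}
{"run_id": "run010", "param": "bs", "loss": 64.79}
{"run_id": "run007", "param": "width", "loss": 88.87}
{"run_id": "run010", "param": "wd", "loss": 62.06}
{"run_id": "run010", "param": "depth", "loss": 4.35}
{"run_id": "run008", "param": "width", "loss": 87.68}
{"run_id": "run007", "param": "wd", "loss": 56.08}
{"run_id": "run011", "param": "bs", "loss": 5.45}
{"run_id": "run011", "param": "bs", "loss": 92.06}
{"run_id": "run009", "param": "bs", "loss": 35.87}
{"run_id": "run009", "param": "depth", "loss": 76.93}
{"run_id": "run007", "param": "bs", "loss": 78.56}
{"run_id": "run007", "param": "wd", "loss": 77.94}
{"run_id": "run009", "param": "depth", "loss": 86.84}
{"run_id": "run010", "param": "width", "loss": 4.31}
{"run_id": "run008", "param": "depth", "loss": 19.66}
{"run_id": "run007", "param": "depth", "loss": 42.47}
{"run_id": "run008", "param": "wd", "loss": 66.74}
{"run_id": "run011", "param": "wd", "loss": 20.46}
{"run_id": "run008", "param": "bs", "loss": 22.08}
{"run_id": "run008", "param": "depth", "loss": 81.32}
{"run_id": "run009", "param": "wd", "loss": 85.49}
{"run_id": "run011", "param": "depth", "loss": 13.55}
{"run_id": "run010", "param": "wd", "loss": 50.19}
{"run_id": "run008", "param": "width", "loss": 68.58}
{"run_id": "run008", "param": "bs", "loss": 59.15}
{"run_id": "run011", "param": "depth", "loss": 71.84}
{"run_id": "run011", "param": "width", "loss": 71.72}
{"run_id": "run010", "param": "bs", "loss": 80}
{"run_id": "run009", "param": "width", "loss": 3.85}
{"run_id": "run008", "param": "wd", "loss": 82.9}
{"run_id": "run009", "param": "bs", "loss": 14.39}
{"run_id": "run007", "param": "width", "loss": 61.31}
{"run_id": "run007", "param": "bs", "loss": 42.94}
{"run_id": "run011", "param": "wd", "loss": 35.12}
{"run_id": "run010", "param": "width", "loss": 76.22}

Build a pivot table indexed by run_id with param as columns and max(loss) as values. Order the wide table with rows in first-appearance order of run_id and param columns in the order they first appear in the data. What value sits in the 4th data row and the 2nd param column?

42.47

With rows in first-appearance order of run_id, row 4 is run_id=run007. param columns in first-appearance order: width, depth, wd, bs; column 2 is depth.
Long rows with run_id=run007, param=depth: max(22.99, 42.47) = 42.47.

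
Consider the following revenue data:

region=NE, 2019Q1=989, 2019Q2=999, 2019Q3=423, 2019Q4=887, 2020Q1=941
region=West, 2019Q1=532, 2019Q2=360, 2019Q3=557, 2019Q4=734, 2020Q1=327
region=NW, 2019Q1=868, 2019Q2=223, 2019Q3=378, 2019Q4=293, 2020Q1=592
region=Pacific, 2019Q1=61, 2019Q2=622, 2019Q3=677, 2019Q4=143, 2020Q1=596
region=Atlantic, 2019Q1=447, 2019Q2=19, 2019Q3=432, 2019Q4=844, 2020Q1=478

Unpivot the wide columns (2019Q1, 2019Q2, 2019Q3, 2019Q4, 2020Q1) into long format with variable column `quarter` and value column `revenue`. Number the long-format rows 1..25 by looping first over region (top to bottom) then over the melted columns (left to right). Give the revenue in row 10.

327

25 rows total (5 × 5). Row 10: index ⌊(10-1)/5⌋ = 1 into region → West; (10-1) mod 5 = 4 into the melted columns → 2020Q1.
So row 10 is (West, 2020Q1, 327); revenue = 327.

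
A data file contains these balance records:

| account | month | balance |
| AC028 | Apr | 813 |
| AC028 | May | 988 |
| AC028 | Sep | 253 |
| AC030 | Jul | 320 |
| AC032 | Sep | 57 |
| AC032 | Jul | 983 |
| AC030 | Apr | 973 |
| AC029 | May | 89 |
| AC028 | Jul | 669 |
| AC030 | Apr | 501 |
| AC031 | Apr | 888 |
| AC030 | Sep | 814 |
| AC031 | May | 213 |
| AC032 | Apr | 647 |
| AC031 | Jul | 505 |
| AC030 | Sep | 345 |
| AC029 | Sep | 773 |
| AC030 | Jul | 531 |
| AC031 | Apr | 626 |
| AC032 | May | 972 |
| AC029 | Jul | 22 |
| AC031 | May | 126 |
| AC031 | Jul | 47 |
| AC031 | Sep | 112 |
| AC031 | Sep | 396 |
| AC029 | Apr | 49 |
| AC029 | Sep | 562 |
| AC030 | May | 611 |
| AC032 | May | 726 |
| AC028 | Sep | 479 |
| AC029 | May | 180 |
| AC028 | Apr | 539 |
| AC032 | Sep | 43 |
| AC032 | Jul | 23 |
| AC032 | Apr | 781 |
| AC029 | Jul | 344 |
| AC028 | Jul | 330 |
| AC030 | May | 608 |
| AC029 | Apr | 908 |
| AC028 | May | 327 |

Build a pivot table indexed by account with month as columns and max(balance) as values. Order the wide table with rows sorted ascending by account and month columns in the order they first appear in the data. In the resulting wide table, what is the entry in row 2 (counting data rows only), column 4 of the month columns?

344

With rows sorted ascending by account, row 2 is account=AC029. month columns in first-appearance order: Apr, May, Sep, Jul; column 4 is Jul.
Long rows with account=AC029, month=Jul: max(22, 344) = 344.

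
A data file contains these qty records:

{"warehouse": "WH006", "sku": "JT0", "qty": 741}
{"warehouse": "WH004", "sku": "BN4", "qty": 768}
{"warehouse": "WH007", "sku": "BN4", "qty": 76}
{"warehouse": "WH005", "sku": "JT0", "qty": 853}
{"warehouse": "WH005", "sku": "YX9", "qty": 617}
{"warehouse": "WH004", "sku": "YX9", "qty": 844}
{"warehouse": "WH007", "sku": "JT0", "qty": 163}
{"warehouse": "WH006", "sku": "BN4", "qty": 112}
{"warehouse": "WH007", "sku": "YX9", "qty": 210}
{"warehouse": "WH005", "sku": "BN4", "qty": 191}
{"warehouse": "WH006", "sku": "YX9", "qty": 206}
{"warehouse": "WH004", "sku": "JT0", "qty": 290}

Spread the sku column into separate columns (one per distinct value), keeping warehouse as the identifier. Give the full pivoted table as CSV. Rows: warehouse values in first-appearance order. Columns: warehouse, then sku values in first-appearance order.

warehouse,JT0,BN4,YX9
WH006,741,112,206
WH004,290,768,844
WH007,163,76,210
WH005,853,191,617

Columns: warehouse plus the 3 distinct sku values (JT0, BN4, YX9).
For example, row WH006 column JT0 takes qty=741 from the long row (WH006, JT0).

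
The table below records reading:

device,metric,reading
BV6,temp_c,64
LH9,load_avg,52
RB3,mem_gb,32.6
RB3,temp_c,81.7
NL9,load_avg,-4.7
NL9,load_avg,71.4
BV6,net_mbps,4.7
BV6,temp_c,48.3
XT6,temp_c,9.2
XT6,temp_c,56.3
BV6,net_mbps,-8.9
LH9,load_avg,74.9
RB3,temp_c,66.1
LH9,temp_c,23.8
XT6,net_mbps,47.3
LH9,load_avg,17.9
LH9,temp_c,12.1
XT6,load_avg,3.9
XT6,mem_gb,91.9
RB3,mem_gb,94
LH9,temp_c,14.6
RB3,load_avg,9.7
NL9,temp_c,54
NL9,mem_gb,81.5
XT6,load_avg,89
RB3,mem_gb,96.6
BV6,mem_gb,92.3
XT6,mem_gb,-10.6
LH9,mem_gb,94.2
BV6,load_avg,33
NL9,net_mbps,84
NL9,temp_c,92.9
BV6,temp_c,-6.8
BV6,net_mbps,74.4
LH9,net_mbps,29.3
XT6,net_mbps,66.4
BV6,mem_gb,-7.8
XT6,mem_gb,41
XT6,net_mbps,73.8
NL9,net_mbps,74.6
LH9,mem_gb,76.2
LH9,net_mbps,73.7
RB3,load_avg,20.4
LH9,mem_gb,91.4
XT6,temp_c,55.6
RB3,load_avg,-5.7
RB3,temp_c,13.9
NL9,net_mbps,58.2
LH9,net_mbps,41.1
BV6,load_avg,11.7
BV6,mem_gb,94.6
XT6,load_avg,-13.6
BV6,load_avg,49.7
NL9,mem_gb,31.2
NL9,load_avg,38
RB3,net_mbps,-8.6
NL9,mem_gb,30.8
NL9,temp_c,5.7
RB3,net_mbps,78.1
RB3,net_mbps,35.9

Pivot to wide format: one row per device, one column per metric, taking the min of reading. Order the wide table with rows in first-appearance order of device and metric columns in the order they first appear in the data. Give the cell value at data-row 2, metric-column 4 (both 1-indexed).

29.3

With rows in first-appearance order of device, row 2 is device=LH9. metric columns in first-appearance order: temp_c, load_avg, mem_gb, net_mbps; column 4 is net_mbps.
Long rows with device=LH9, metric=net_mbps: min(29.3, 73.7, 41.1) = 29.3.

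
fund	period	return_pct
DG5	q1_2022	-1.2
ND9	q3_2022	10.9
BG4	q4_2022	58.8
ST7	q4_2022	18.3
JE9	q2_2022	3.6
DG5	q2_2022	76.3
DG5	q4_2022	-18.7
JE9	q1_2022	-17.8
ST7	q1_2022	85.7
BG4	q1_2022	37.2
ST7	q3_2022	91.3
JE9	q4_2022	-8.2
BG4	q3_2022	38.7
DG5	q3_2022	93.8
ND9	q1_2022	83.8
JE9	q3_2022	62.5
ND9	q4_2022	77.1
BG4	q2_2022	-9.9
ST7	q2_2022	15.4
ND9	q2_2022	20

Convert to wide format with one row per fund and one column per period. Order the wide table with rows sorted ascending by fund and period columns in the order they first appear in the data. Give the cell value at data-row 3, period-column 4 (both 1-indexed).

3.6

With rows sorted ascending by fund, row 3 is fund=JE9. period columns in first-appearance order: q1_2022, q3_2022, q4_2022, q2_2022; column 4 is q2_2022.
Long rows with fund=JE9, period=q2_2022: return_pct = 3.6.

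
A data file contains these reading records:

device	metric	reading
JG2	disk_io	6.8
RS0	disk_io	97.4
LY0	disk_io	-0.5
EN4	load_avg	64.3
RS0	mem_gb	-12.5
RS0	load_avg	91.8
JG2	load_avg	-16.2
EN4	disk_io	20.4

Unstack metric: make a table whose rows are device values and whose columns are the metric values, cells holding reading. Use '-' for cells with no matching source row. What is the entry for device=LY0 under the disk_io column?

-0.5

The long row with device=LY0, metric=disk_io has reading=-0.5.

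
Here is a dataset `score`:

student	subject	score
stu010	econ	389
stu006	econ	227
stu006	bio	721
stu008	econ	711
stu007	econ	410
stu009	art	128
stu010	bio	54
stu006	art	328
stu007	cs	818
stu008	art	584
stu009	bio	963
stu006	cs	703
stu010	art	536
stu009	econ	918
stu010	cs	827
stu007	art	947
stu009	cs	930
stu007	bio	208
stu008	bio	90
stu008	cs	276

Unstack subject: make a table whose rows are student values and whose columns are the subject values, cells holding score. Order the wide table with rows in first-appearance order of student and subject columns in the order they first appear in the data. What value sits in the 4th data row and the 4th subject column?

With rows in first-appearance order of student, row 4 is student=stu007. subject columns in first-appearance order: econ, bio, art, cs; column 4 is cs.
Long rows with student=stu007, subject=cs: score = 818.

818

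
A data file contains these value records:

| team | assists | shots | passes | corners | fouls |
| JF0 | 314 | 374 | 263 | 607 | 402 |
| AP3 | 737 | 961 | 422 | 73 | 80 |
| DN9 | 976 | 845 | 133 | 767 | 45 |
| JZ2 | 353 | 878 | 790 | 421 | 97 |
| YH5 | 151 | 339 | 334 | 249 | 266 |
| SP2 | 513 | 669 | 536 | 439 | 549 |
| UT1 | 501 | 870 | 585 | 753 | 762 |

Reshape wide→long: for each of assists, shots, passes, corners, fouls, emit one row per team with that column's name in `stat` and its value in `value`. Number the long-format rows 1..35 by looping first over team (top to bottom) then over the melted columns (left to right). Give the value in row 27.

35 rows total (7 × 5). Row 27: index ⌊(27-1)/5⌋ = 5 into team → SP2; (27-1) mod 5 = 1 into the melted columns → shots.
So row 27 is (SP2, shots, 669); value = 669.

669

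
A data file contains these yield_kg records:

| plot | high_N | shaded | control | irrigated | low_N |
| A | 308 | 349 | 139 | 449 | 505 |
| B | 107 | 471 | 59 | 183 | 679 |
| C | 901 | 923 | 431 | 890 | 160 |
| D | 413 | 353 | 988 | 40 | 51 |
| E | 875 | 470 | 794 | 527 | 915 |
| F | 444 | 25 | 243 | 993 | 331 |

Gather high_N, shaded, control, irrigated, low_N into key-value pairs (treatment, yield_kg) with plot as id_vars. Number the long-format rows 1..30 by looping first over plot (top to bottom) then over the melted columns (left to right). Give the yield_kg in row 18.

988

30 rows total (6 × 5). Row 18: index ⌊(18-1)/5⌋ = 3 into plot → D; (18-1) mod 5 = 2 into the melted columns → control.
So row 18 is (D, control, 988); yield_kg = 988.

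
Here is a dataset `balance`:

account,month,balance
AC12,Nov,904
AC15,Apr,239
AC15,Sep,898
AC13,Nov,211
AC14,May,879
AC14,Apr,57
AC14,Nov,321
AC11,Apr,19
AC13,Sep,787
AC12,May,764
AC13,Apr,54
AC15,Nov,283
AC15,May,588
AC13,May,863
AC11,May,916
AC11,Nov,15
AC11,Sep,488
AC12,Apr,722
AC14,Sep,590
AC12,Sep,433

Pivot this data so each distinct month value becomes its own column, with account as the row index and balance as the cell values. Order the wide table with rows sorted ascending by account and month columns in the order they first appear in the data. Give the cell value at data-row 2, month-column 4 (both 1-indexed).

764

With rows sorted ascending by account, row 2 is account=AC12. month columns in first-appearance order: Nov, Apr, Sep, May; column 4 is May.
Long rows with account=AC12, month=May: balance = 764.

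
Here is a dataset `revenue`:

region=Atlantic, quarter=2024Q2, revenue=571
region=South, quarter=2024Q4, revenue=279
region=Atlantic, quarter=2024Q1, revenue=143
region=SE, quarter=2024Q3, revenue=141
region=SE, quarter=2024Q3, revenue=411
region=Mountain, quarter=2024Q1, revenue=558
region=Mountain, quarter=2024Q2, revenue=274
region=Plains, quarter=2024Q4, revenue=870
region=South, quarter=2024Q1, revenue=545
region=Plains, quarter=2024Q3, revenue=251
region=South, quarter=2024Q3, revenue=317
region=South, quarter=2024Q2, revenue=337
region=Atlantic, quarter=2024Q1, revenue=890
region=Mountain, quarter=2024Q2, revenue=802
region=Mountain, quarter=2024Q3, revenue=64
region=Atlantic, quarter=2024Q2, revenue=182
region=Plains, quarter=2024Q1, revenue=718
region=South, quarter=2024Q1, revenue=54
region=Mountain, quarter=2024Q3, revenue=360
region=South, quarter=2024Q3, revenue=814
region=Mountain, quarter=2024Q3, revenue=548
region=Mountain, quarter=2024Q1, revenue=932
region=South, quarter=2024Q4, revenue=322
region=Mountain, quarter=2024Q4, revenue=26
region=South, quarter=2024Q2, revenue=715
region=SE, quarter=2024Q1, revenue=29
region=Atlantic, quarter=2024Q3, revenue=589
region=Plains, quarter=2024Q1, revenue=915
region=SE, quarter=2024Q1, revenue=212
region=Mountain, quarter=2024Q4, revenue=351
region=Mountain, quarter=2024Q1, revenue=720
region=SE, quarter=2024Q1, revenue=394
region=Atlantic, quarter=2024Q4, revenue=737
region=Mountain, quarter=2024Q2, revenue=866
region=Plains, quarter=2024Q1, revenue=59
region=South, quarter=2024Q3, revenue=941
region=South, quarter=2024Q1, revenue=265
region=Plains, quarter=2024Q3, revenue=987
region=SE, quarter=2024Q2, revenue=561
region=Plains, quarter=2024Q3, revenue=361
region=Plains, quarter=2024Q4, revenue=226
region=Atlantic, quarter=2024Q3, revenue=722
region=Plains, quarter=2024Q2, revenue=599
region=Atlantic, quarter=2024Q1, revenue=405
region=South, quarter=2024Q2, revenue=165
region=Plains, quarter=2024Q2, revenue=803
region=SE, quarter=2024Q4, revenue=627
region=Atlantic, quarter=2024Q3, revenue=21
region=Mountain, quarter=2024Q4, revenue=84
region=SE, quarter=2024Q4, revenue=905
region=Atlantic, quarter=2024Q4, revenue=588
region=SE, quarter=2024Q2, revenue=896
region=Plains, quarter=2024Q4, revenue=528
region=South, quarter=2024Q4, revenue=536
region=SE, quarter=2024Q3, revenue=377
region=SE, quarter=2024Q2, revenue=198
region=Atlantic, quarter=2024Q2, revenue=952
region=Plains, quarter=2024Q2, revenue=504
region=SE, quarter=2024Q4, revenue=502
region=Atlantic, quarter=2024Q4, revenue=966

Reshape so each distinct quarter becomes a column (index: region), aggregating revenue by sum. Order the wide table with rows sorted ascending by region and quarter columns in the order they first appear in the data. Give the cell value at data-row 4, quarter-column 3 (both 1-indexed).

With rows sorted ascending by region, row 4 is region=SE. quarter columns in first-appearance order: 2024Q2, 2024Q4, 2024Q1, 2024Q3; column 3 is 2024Q1.
Long rows with region=SE, quarter=2024Q1: 29 + 212 + 394 = 635.

635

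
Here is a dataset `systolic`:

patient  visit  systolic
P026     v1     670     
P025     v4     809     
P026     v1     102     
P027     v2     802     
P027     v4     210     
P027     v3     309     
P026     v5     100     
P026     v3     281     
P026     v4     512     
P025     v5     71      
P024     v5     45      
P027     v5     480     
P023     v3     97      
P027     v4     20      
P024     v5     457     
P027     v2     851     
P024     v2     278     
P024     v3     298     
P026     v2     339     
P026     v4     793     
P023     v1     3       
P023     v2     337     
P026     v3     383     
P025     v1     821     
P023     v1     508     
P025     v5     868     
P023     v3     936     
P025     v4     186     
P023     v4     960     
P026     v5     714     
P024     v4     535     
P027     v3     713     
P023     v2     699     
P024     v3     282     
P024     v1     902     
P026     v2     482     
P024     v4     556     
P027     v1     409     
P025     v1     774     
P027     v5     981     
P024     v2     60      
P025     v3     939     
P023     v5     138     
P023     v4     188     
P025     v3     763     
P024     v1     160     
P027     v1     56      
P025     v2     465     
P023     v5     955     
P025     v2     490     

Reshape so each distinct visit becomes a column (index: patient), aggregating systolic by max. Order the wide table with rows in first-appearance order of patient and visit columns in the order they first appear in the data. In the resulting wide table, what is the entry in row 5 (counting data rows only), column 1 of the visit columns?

With rows in first-appearance order of patient, row 5 is patient=P023. visit columns in first-appearance order: v1, v4, v2, v3, v5; column 1 is v1.
Long rows with patient=P023, visit=v1: max(3, 508) = 508.

508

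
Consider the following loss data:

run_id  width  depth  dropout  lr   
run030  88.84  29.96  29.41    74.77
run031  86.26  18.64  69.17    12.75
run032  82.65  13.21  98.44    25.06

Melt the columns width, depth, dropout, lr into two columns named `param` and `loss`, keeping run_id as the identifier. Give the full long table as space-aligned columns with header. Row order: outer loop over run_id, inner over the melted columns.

Each (run_id, column) pair becomes one row: 3 × 4 = 12 rows.
For example, (run030, width) → loss=88.84.

run_id  param    loss 
run030  width    88.84
run030  depth    29.96
run030  dropout  29.41
run030  lr       74.77
run031  width    86.26
run031  depth    18.64
run031  dropout  69.17
run031  lr       12.75
run032  width    82.65
run032  depth    13.21
run032  dropout  98.44
run032  lr       25.06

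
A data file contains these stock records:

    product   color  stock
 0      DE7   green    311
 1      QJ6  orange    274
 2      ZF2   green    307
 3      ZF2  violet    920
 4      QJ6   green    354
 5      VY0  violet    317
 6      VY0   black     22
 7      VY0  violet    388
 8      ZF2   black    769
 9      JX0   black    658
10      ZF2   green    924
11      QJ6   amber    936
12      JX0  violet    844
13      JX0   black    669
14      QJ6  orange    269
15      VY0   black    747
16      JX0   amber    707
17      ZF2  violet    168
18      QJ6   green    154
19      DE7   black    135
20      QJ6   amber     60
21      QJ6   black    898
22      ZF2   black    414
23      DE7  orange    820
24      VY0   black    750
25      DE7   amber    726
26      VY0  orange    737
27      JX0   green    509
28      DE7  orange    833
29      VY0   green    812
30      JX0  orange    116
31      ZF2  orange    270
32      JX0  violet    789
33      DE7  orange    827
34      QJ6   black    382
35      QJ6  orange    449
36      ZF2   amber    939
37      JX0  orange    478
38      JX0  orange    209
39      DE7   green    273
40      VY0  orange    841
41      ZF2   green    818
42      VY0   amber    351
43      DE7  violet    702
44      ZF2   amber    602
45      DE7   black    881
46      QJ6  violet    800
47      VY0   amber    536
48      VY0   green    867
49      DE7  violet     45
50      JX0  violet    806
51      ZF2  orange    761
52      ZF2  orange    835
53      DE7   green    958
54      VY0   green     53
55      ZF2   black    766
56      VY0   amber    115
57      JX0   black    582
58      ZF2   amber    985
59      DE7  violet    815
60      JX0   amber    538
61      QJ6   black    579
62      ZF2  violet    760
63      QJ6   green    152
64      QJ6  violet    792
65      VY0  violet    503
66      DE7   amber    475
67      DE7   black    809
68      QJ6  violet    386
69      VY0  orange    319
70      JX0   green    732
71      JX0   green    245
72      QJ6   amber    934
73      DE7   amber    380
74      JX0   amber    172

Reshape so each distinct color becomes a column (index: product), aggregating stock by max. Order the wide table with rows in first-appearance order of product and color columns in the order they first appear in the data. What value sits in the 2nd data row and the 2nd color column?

With rows in first-appearance order of product, row 2 is product=QJ6. color columns in first-appearance order: green, orange, violet, black, amber; column 2 is orange.
Long rows with product=QJ6, color=orange: max(274, 269, 449) = 449.

449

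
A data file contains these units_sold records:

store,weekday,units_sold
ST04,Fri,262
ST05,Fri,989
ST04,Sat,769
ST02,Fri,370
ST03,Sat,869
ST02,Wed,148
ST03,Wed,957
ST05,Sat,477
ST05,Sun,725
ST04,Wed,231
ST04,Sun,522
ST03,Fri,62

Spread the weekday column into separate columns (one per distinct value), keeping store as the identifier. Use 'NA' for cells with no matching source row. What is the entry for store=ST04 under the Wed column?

231

The long row with store=ST04, weekday=Wed has units_sold=231.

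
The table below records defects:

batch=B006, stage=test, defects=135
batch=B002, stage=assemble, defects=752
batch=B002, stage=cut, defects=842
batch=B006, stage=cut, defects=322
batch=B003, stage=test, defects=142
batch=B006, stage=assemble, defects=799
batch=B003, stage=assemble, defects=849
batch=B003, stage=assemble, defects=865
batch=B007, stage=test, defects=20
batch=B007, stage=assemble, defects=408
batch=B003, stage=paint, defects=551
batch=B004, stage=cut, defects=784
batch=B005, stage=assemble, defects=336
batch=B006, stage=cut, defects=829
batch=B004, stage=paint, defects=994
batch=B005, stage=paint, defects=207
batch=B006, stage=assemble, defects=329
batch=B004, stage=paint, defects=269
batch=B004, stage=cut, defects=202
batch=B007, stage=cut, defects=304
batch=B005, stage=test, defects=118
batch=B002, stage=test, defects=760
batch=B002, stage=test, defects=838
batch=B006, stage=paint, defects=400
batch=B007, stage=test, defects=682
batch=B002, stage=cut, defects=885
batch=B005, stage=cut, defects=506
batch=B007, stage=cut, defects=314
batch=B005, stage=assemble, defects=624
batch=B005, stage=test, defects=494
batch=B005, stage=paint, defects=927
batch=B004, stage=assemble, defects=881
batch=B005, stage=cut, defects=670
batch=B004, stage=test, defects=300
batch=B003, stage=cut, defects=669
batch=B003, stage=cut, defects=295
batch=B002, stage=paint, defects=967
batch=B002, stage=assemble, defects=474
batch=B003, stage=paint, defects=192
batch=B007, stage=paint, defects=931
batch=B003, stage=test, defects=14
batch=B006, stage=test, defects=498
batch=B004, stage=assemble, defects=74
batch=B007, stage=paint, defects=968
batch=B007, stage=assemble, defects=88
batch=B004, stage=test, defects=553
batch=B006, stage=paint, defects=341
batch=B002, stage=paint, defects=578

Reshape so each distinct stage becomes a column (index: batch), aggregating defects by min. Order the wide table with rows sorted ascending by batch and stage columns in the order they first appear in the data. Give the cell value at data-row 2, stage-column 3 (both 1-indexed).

With rows sorted ascending by batch, row 2 is batch=B003. stage columns in first-appearance order: test, assemble, cut, paint; column 3 is cut.
Long rows with batch=B003, stage=cut: min(669, 295) = 295.

295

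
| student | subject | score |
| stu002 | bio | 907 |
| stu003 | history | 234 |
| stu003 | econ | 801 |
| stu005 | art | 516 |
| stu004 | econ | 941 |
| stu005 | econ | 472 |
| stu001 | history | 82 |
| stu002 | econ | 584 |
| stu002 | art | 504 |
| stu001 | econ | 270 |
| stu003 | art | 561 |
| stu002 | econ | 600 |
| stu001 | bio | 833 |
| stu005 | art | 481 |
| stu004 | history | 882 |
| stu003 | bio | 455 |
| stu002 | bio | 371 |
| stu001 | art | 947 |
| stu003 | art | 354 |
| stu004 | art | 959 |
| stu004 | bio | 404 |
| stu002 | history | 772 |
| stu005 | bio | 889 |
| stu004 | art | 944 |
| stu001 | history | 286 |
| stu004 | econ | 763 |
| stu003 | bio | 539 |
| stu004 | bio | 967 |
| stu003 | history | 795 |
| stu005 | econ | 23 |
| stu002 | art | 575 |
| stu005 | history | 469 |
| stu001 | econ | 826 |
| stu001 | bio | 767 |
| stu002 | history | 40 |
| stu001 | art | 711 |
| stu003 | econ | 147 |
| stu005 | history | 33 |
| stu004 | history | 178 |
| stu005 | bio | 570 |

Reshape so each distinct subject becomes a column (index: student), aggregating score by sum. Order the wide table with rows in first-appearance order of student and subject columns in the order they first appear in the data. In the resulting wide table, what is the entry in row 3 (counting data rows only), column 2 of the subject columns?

With rows in first-appearance order of student, row 3 is student=stu005. subject columns in first-appearance order: bio, history, econ, art; column 2 is history.
Long rows with student=stu005, subject=history: 469 + 33 = 502.

502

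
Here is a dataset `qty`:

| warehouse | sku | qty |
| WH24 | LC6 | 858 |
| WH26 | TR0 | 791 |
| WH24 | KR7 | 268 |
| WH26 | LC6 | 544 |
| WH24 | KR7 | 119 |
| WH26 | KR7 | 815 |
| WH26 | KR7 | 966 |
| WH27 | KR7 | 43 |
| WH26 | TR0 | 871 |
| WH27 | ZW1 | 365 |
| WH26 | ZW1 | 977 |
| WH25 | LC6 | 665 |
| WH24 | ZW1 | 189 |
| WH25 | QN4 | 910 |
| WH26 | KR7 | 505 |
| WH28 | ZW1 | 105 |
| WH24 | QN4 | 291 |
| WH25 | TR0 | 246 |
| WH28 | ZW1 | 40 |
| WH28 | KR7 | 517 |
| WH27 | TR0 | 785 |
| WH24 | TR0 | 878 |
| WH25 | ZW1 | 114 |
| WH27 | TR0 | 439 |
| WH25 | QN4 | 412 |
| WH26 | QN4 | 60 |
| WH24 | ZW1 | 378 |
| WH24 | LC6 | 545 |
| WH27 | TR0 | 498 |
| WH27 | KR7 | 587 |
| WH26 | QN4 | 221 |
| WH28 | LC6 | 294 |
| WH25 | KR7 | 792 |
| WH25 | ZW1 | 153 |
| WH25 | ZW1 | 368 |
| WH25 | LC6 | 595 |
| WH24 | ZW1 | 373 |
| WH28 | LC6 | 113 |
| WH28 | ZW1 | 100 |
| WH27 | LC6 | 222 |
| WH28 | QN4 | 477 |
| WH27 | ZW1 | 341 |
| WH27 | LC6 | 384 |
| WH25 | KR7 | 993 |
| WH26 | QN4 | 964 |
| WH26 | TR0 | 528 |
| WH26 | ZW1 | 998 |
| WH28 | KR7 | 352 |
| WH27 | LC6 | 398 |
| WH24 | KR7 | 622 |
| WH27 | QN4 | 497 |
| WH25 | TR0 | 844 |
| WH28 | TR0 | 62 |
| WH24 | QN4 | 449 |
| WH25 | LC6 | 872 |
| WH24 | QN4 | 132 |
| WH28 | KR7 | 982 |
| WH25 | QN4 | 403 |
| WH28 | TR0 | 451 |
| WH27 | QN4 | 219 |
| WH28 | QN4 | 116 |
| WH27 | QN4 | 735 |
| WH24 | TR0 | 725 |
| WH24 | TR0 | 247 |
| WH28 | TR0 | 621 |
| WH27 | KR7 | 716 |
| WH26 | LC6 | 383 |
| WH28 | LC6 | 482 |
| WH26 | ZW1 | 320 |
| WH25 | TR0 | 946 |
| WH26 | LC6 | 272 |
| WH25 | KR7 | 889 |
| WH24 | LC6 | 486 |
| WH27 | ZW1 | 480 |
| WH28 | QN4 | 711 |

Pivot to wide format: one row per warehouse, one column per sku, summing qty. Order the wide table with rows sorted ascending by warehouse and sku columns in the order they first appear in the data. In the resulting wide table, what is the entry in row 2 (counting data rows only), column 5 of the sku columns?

With rows sorted ascending by warehouse, row 2 is warehouse=WH25. sku columns in first-appearance order: LC6, TR0, KR7, ZW1, QN4; column 5 is QN4.
Long rows with warehouse=WH25, sku=QN4: 910 + 412 + 403 = 1725.

1725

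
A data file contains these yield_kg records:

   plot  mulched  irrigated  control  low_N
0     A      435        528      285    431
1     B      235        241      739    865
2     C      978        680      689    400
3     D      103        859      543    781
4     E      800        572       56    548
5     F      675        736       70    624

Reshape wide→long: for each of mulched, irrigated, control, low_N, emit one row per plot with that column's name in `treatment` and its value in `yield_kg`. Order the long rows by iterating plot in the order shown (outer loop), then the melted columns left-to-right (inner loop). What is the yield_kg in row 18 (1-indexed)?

572

24 rows total (6 × 4). Row 18: index ⌊(18-1)/4⌋ = 4 into plot → E; (18-1) mod 4 = 1 into the melted columns → irrigated.
So row 18 is (E, irrigated, 572); yield_kg = 572.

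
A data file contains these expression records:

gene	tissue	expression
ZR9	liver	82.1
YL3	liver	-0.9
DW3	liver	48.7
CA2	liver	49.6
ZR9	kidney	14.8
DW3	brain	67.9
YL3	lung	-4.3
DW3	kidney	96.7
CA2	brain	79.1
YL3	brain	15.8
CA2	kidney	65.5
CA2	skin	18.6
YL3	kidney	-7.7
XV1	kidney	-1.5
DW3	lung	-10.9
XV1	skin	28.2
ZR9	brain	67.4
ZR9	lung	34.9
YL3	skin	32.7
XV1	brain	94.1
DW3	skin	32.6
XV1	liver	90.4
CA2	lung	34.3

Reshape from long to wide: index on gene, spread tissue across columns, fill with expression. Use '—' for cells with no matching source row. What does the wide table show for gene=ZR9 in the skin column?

—

No long-format row has gene=ZR9 and tissue=skin, so the cell is —.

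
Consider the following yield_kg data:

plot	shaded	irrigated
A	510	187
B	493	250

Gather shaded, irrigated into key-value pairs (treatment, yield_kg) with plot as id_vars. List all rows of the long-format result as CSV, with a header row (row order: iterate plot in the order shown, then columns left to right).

plot,treatment,yield_kg
A,shaded,510
A,irrigated,187
B,shaded,493
B,irrigated,250

Each (plot, column) pair becomes one row: 2 × 2 = 4 rows.
For example, (A, shaded) → yield_kg=510.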